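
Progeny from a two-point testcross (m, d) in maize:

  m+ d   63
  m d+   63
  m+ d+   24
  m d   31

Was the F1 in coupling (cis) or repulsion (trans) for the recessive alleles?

The two most frequent classes are m+ d (63) and m d+ (63); these are the parental (non-recombinant) types.
So the F1 carried m+ d on one chromosome and m d+ on the other — the recessive alleles are on opposite chromosomes (trans / repulsion).

trans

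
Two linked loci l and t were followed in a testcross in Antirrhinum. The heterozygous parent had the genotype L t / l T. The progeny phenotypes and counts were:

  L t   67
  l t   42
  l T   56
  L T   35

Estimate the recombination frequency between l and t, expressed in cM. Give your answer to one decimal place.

The recombinant classes are L T and l t: 35 + 42 = 77.
Recombination frequency = 77/200 = 0.3850 ≈ 38.5%, i.e. 38.5 cM.

38.5 cM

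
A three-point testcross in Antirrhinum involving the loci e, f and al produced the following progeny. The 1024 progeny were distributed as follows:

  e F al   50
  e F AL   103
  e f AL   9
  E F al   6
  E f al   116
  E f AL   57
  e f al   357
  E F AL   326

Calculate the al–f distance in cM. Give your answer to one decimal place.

The two most frequent reciprocal classes, E F AL and e f al, are the parental types, so the F1 was E F AL / e f al.
The two rarest classes, E F al and e f AL, are the double crossovers. Comparing them with the parentals, only the al allele has switched, so al is the middle locus and the order is f – al – e.
Crossovers in the f–al interval produce the single-crossover classes E f AL and e F al (57 + 50 = 107) plus the double crossovers (15).
RF(f–al) = (107 + 15) / 1024 = 122/1024 = 0.1191 → 11.9 cM.

11.9 cM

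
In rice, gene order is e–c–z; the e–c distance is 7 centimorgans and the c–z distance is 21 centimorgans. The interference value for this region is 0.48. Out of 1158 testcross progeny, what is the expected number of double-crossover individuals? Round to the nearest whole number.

Map distances give recombination frequencies of 0.070 and 0.210 for the two intervals.
With interference 0.48 (so coincidence = 0.52), expected double-crossover frequency = 0.070 × 0.210 × 0.52 = 0.00764.
Expected number = 0.00764 × 1158 = 8.85 ≈ 9.

9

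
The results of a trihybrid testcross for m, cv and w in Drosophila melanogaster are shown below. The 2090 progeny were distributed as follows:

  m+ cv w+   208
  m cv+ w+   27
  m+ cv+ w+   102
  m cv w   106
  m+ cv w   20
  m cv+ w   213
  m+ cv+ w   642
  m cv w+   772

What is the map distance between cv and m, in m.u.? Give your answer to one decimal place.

22.4 m.u.

The two most frequent reciprocal classes, m cv w+ and m+ cv+ w, are the parental types, so the F1 was m cv w+ / m+ cv+ w.
The two rarest classes, m cv+ w+ and m+ cv w, are the double crossovers. Comparing them with the parentals, only the cv allele has switched, so cv is the middle locus and the order is m – cv – w.
Crossovers in the m–cv interval produce the single-crossover classes m+ cv w+ and m cv+ w (208 + 213 = 421) plus the double crossovers (47).
RF(m–cv) = (421 + 47) / 2090 = 468/2090 = 0.2239 → 22.4 m.u.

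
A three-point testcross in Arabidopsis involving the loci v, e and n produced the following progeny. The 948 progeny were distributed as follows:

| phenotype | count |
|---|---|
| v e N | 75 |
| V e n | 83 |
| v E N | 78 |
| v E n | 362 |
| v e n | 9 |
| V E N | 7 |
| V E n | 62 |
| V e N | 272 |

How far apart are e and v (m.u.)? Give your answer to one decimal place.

16.1 m.u.

The two most frequent reciprocal classes, v E n and V e N, are the parental types, so the F1 was v E n / V e N.
The two rarest classes, v e n and V E N, are the double crossovers. Comparing them with the parentals, only the e allele has switched, so e is the middle locus and the order is v – e – n.
Crossovers in the v–e interval produce the single-crossover classes V E n and v e N (62 + 75 = 137) plus the double crossovers (16).
RF(v–e) = (137 + 16) / 948 = 153/948 = 0.1614 → 16.1 m.u.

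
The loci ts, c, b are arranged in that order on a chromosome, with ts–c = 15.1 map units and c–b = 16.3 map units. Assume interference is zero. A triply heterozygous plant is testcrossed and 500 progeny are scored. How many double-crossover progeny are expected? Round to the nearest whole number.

Map distances give recombination frequencies of 0.151 and 0.163 for the two intervals.
With no interference, expected double-crossover frequency = 0.151 × 0.163 = 0.02461.
Expected number = 0.02461 × 500 = 12.31 ≈ 12.

12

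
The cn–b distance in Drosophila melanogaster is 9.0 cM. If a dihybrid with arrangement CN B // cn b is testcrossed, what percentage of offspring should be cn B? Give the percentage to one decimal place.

A map distance of 9.0 cM corresponds to a recombination frequency of 0.090.
The F1 is CN B / cn b, so cn B is a recombinant gamete class with expected frequency r/2 = 0.090/2 = 0.0450.
That is 0.0450 = 4.5% of the progeny.

4.5%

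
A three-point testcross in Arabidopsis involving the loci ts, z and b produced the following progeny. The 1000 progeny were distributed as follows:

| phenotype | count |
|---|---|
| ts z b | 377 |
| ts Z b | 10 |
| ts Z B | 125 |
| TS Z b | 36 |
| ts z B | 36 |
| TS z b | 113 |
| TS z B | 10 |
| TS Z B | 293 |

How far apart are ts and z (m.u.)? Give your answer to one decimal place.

25.8 m.u.

The two most frequent reciprocal classes, ts z b and TS Z B, are the parental types, so the F1 was ts z b / TS Z B.
The two rarest classes, ts Z b and TS z B, are the double crossovers. Comparing them with the parentals, only the z allele has switched, so z is the middle locus and the order is b – z – ts.
Crossovers in the z–ts interval produce the single-crossover classes TS z b and ts Z B (113 + 125 = 238) plus the double crossovers (20).
RF(z–ts) = (238 + 20) / 1000 = 258/1000 = 0.2580 → 25.8 m.u.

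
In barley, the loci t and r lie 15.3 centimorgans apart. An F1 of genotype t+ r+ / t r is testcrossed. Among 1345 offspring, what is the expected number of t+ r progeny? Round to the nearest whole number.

103

A map distance of 15.3 centimorgans corresponds to a recombination frequency of 0.153.
The F1 is t+ r+ / t r, so t+ r is a recombinant gamete class with expected frequency r/2 = 0.153/2 = 0.0765.
Expected number = 0.0765 × 1345 = 102.89 ≈ 103.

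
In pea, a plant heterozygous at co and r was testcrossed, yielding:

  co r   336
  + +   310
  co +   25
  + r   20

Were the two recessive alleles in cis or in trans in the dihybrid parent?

The two most frequent classes are + + (310) and co r (336); these are the parental (non-recombinant) types.
So the F1 carried + + on one chromosome and co r on the other — the recessive alleles are on the same chromosome (cis / coupling).

cis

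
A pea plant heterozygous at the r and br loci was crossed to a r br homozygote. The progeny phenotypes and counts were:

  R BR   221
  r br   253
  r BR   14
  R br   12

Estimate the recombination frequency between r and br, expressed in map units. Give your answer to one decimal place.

The two most frequent classes, R BR (221) and r br (253), are the parental types, so the F1 was R BR / r br.
The recombinant classes are R br and r BR: 12 + 14 = 26.
Recombination frequency = 26/500 = 0.0520 ≈ 5.2%, i.e. 5.2 map units.

5.2 map units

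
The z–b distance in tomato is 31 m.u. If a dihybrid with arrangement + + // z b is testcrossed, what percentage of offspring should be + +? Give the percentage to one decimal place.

34.5%

A map distance of 31 m.u. corresponds to a recombination frequency of 0.310.
The F1 is + + / z b, so + + is a parental gamete class with expected frequency (1 − r)/2 = 0.690/2 = 0.3450.
That is 0.3450 = 34.5% of the progeny.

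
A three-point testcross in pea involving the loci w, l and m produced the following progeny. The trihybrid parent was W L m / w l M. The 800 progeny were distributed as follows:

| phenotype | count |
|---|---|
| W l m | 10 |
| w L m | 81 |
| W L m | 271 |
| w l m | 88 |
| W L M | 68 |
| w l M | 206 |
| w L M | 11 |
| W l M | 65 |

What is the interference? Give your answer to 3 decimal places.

0.432

The two rarest classes, W l m and w L M, are the double crossovers. Comparing them with the parentals, only the l allele has switched, so l is the middle locus and the order is w – l – m.
w–l: (146 + 21)/800 = 0.2087; l–m: (156 + 21)/800 = 0.2213.
Expected DCO frequency = 0.2087 × 0.2213 ≈ 0.04619; observed = 21/800 ≈ 0.02625.
Coefficient of coincidence = 0.02625/0.04619 ≈ 0.568; interference = 1 − 0.568 = 0.432.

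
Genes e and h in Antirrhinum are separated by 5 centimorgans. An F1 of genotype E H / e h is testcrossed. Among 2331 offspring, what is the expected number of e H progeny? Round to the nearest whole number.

A map distance of 5 centimorgans corresponds to a recombination frequency of 0.050.
The F1 is E H / e h, so e H is a recombinant gamete class with expected frequency r/2 = 0.050/2 = 0.0250.
Expected number = 0.0250 × 2331 = 58.28 ≈ 58.

58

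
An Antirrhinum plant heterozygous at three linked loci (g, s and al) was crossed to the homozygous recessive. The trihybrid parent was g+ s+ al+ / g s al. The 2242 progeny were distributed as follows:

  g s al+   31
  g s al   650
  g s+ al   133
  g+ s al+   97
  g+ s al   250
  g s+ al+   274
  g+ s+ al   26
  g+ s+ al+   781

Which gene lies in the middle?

al

The two rarest classes, g+ s+ al and g s al+, are the double crossovers. Comparing them with the parentals, only the al allele has switched, so al is the middle locus and the order is g – al – s.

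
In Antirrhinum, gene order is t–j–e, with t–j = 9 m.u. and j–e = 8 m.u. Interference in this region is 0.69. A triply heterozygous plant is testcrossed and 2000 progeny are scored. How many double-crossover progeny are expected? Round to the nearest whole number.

4

Map distances give recombination frequencies of 0.090 and 0.080 for the two intervals.
With interference 0.69 (so coincidence = 0.31), expected double-crossover frequency = 0.090 × 0.080 × 0.31 = 0.00223.
Expected number = 0.00223 × 2000 = 4.46 ≈ 4.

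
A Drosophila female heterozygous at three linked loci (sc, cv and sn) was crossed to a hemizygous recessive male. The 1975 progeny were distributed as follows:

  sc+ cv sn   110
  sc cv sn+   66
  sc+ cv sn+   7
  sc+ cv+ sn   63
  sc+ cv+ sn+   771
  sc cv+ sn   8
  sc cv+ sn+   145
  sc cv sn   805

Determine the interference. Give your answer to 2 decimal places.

0.24

The two most frequent reciprocal classes, sc cv sn and sc+ cv+ sn+, are the parental types, so the F1 was sc cv sn / sc+ cv+ sn+.
The two rarest classes, sc cv+ sn and sc+ cv sn+, are the double crossovers. Comparing them with the parentals, only the cv allele has switched, so cv is the middle locus and the order is sn – cv – sc.
sn–cv: (129 + 15)/1975 = 0.0729; cv–sc: (255 + 15)/1975 = 0.1367.
Expected DCO frequency = 0.0729 × 0.1367 ≈ 0.00997; observed = 15/1975 ≈ 0.00759.
Coefficient of coincidence = 0.00759/0.00997 ≈ 0.76; interference = 1 − 0.76 = 0.24.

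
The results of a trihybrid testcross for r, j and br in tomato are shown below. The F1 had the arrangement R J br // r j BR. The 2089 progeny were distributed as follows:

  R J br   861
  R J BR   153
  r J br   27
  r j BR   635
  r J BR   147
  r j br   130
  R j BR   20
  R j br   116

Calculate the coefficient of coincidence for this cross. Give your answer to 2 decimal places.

The two rarest classes, r J br and R j BR, are the double crossovers. Comparing them with the parentals, only the r allele has switched, so r is the middle locus and the order is j – r – br.
j–r: (263 + 47)/2089 = 0.1484; r–br: (283 + 47)/2089 = 0.1580.
Expected DCO frequency = 0.1484 × 0.1580 ≈ 0.02345; observed = 47/2089 ≈ 0.02250.
Coefficient of coincidence = 0.02250/0.02345 ≈ 0.96.

0.96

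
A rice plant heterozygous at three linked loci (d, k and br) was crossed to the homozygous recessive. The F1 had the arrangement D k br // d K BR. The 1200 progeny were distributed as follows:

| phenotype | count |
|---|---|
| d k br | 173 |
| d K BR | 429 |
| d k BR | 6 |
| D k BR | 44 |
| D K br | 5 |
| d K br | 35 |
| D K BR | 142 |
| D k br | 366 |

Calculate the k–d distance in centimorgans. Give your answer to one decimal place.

27.2 centimorgans

The two rarest classes, D K br and d k BR, are the double crossovers. Comparing them with the parentals, only the k allele has switched, so k is the middle locus and the order is br – k – d.
Crossovers in the k–d interval produce the single-crossover classes d k br and D K BR (173 + 142 = 315) plus the double crossovers (11).
RF(k–d) = (315 + 11) / 1200 = 326/1200 = 0.2717 → 27.2 centimorgans.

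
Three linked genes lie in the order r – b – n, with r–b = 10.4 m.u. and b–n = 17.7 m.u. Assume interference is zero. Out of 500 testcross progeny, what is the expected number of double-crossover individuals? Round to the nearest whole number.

9

Map distances give recombination frequencies of 0.104 and 0.177 for the two intervals.
With no interference, expected double-crossover frequency = 0.104 × 0.177 = 0.01841.
Expected number = 0.01841 × 500 = 9.20 ≈ 9.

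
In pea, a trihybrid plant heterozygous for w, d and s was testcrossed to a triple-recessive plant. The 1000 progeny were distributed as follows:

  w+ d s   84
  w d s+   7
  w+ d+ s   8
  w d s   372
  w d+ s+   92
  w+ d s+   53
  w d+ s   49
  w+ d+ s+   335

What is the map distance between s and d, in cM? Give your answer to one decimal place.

The two most frequent reciprocal classes, w+ d+ s+ and w d s, are the parental types, so the F1 was w+ d+ s+ / w d s.
The two rarest classes, w+ d+ s and w d s+, are the double crossovers. Comparing them with the parentals, only the s allele has switched, so s is the middle locus and the order is w – s – d.
Crossovers in the s–d interval produce the single-crossover classes w+ d s+ and w d+ s (53 + 49 = 102) plus the double crossovers (15).
RF(s–d) = (102 + 15) / 1000 = 117/1000 = 0.1170 → 11.7 cM.

11.7 cM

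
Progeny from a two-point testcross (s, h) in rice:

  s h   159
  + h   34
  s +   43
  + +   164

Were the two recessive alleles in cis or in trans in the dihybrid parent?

cis

The two most frequent classes are + + (164) and s h (159); these are the parental (non-recombinant) types.
So the F1 carried + + on one chromosome and s h on the other — the recessive alleles are on the same chromosome (cis / coupling).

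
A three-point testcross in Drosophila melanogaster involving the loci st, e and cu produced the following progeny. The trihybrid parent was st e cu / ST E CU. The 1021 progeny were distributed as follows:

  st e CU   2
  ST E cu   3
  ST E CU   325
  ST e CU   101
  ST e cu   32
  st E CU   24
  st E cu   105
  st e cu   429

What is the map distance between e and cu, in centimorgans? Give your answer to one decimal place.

20.7 centimorgans

The two rarest classes, st e CU and ST E cu, are the double crossovers. Comparing them with the parentals, only the cu allele has switched, so cu is the middle locus and the order is e – cu – st.
Crossovers in the e–cu interval produce the single-crossover classes st E cu and ST e CU (105 + 101 = 206) plus the double crossovers (5).
RF(e–cu) = (206 + 5) / 1021 = 211/1021 = 0.2067 → 20.7 centimorgans.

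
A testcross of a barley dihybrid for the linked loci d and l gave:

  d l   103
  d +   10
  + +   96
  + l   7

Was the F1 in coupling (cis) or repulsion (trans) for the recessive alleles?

cis

The two most frequent classes are + + (96) and d l (103); these are the parental (non-recombinant) types.
So the F1 carried + + on one chromosome and d l on the other — the recessive alleles are on the same chromosome (cis / coupling).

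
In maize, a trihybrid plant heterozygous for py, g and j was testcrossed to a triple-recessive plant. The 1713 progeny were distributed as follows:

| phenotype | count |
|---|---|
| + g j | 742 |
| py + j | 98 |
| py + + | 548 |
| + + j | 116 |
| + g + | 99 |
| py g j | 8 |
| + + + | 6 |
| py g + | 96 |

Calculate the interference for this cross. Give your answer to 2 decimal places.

The two most frequent reciprocal classes, py + + and + g j, are the parental types, so the F1 was py + + / + g j.
The two rarest classes, + + + and py g j, are the double crossovers. Comparing them with the parentals, only the py allele has switched, so py is the middle locus and the order is g – py – j.
g–py: (212 + 14)/1713 = 0.1319; py–j: (197 + 14)/1713 = 0.1232.
Expected DCO frequency = 0.1319 × 0.1232 ≈ 0.01625; observed = 14/1713 ≈ 0.00817.
Coefficient of coincidence = 0.00817/0.01625 ≈ 0.50; interference = 1 − 0.50 = 0.50.

0.50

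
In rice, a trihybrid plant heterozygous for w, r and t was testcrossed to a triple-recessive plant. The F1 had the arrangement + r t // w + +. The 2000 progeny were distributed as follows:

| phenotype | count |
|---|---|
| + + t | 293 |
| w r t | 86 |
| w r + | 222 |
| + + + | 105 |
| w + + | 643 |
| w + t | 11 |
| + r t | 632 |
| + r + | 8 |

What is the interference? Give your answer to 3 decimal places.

The two rarest classes, + r + and w + t, are the double crossovers. Comparing them with the parentals, only the t allele has switched, so t is the middle locus and the order is w – t – r.
w–t: (191 + 19)/2000 = 0.1050; t–r: (515 + 19)/2000 = 0.2670.
Expected DCO frequency = 0.1050 × 0.2670 ≈ 0.02804; observed = 19/2000 ≈ 0.00950.
Coefficient of coincidence = 0.00950/0.02804 ≈ 0.339; interference = 1 − 0.339 = 0.661.

0.661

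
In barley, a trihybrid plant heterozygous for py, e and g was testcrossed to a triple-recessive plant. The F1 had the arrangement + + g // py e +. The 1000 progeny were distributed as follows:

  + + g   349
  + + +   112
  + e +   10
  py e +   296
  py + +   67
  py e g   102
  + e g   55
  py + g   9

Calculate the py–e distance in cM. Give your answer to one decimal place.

The two rarest classes, py + g and + e +, are the double crossovers. Comparing them with the parentals, only the py allele has switched, so py is the middle locus and the order is e – py – g.
Crossovers in the e–py interval produce the single-crossover classes + e g and py + + (55 + 67 = 122) plus the double crossovers (19).
RF(e–py) = (122 + 19) / 1000 = 141/1000 = 0.1410 → 14.1 cM.

14.1 cM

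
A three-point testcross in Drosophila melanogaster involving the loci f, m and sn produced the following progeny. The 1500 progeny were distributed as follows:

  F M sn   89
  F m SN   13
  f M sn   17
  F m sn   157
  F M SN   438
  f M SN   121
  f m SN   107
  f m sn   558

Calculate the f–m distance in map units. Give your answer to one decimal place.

20.5 map units

The two most frequent reciprocal classes, F M SN and f m sn, are the parental types, so the F1 was F M SN / f m sn.
The two rarest classes, F m SN and f M sn, are the double crossovers. Comparing them with the parentals, only the m allele has switched, so m is the middle locus and the order is sn – m – f.
Crossovers in the m–f interval produce the single-crossover classes f M SN and F m sn (121 + 157 = 278) plus the double crossovers (30).
RF(m–f) = (278 + 30) / 1500 = 308/1500 = 0.2053 → 20.5 map units.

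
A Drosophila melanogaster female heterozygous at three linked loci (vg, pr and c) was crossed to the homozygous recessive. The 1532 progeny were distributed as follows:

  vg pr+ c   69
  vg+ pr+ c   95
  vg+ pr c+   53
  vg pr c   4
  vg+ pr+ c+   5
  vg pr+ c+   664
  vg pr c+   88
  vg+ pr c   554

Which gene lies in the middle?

The two most frequent reciprocal classes, vg pr+ c+ and vg+ pr c, are the parental types, so the F1 was vg pr+ c+ / vg+ pr c.
The two rarest classes, vg+ pr+ c+ and vg pr c, are the double crossovers. Comparing them with the parentals, only the vg allele has switched, so vg is the middle locus and the order is c – vg – pr.

vg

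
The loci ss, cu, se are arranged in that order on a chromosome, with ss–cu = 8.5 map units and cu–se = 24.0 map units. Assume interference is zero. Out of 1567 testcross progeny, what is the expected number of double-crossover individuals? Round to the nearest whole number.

32

Map distances give recombination frequencies of 0.085 and 0.240 for the two intervals.
With no interference, expected double-crossover frequency = 0.085 × 0.240 = 0.02040.
Expected number = 0.02040 × 1567 = 31.97 ≈ 32.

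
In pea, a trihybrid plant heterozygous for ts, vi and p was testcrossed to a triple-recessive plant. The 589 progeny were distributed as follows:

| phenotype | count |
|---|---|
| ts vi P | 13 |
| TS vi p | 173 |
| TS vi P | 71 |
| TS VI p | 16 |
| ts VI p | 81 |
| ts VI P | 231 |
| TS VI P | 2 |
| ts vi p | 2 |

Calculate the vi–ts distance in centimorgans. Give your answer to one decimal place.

The two most frequent reciprocal classes, ts VI P and TS vi p, are the parental types, so the F1 was ts VI P / TS vi p.
The two rarest classes, TS VI P and ts vi p, are the double crossovers. Comparing them with the parentals, only the ts allele has switched, so ts is the middle locus and the order is p – ts – vi.
Crossovers in the ts–vi interval produce the single-crossover classes ts vi P and TS VI p (13 + 16 = 29) plus the double crossovers (4).
RF(ts–vi) = (29 + 4) / 589 = 33/589 = 0.0560 → 5.6 centimorgans.

5.6 centimorgans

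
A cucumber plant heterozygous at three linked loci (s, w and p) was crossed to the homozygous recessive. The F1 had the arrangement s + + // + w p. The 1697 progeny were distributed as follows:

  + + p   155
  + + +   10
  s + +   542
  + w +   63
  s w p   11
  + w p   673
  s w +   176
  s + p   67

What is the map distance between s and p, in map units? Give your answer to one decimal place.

8.9 map units

The two rarest classes, + + + and s w p, are the double crossovers. Comparing them with the parentals, only the s allele has switched, so s is the middle locus and the order is w – s – p.
Crossovers in the s–p interval produce the single-crossover classes s + p and + w + (67 + 63 = 130) plus the double crossovers (21).
RF(s–p) = (130 + 21) / 1697 = 151/1697 = 0.0890 → 8.9 map units.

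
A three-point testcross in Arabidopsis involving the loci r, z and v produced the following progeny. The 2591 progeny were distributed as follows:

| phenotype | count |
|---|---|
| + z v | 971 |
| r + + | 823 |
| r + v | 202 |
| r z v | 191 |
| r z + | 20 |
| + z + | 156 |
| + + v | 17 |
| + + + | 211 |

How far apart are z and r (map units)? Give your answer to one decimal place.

16.9 map units

The two most frequent reciprocal classes, + z v and r + +, are the parental types, so the F1 was + z v / r + +.
The two rarest classes, + + v and r z +, are the double crossovers. Comparing them with the parentals, only the z allele has switched, so z is the middle locus and the order is v – z – r.
Crossovers in the z–r interval produce the single-crossover classes r z v and + + + (191 + 211 = 402) plus the double crossovers (37).
RF(z–r) = (402 + 37) / 2591 = 439/2591 = 0.1694 → 16.9 map units.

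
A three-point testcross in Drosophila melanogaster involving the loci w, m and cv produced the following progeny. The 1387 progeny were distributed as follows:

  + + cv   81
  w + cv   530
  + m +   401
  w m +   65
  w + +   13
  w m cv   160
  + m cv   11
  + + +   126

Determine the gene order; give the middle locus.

The two most frequent reciprocal classes, w + cv and + m +, are the parental types, so the F1 was w + cv / + m +.
The two rarest classes, w + + and + m cv, are the double crossovers. Comparing them with the parentals, only the cv allele has switched, so cv is the middle locus and the order is w – cv – m.

cv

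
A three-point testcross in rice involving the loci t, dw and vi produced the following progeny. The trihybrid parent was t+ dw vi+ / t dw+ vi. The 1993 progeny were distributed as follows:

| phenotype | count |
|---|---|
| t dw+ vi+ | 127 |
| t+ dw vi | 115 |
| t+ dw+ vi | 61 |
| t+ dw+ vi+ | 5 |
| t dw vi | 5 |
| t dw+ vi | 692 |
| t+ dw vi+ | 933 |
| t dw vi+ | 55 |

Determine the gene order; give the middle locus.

The two rarest classes, t+ dw+ vi+ and t dw vi, are the double crossovers. Comparing them with the parentals, only the dw allele has switched, so dw is the middle locus and the order is t – dw – vi.

dw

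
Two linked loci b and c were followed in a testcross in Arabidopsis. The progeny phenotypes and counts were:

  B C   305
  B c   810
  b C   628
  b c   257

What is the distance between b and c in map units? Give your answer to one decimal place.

The two most frequent classes, B c (810) and b C (628), are the parental types, so the F1 was B c / b C.
The recombinant classes are B C and b c: 305 + 257 = 562.
Recombination frequency = 562/2000 = 0.2810 ≈ 28.1%, i.e. 28.1 map units.

28.1 map units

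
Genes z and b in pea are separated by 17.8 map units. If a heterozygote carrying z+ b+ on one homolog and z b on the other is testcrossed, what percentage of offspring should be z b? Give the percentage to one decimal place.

A map distance of 17.8 map units corresponds to a recombination frequency of 0.178.
The F1 is z+ b+ / z b, so z b is a parental gamete class with expected frequency (1 − r)/2 = 0.822/2 = 0.4110.
That is 0.4110 = 41.1% of the progeny.

41.1%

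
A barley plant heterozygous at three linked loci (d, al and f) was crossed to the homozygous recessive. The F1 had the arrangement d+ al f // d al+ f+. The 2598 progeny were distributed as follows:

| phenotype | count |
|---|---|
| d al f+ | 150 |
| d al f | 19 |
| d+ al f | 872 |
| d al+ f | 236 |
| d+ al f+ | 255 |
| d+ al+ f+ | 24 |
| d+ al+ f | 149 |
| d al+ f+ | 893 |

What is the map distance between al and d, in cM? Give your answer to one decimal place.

The two rarest classes, d al f and d+ al+ f+, are the double crossovers. Comparing them with the parentals, only the d allele has switched, so d is the middle locus and the order is al – d – f.
Crossovers in the al–d interval produce the single-crossover classes d+ al+ f and d al f+ (149 + 150 = 299) plus the double crossovers (43).
RF(al–d) = (299 + 43) / 2598 = 342/2598 = 0.1316 → 13.2 cM.

13.2 cM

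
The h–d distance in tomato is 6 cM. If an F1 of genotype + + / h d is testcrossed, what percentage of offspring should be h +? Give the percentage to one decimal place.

3.0%

A map distance of 6 cM corresponds to a recombination frequency of 0.060.
The F1 is + + / h d, so h + is a recombinant gamete class with expected frequency r/2 = 0.060/2 = 0.0300.
That is 0.0300 = 3.0% of the progeny.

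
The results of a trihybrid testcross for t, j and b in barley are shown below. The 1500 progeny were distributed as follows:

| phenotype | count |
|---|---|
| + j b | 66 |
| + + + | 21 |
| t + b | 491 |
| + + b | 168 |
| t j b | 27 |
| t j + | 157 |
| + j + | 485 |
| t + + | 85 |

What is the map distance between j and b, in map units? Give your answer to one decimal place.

The two most frequent reciprocal classes, t + b and + j +, are the parental types, so the F1 was t + b / + j +.
The two rarest classes, t j b and + + +, are the double crossovers. Comparing them with the parentals, only the j allele has switched, so j is the middle locus and the order is t – j – b.
Crossovers in the j–b interval produce the single-crossover classes t + + and + j b (85 + 66 = 151) plus the double crossovers (48).
RF(j–b) = (151 + 48) / 1500 = 199/1500 = 0.1327 → 13.3 map units.

13.3 map units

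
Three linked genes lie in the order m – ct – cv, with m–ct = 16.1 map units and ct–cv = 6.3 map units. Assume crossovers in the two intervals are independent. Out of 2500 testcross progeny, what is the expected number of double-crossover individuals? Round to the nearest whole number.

Map distances give recombination frequencies of 0.161 and 0.063 for the two intervals.
With no interference, expected double-crossover frequency = 0.161 × 0.063 = 0.01014.
Expected number = 0.01014 × 2500 = 25.36 ≈ 25.

25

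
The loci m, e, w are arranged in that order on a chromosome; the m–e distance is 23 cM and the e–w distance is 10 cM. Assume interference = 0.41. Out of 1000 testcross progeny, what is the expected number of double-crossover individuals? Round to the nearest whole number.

Map distances give recombination frequencies of 0.230 and 0.100 for the two intervals.
With interference 0.41 (so coincidence = 0.59), expected double-crossover frequency = 0.230 × 0.100 × 0.59 = 0.01357.
Expected number = 0.01357 × 1000 = 13.57 ≈ 14.

14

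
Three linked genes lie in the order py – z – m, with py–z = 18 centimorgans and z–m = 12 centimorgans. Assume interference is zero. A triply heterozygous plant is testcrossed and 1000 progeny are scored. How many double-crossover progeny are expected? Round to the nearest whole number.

Map distances give recombination frequencies of 0.180 and 0.120 for the two intervals.
With no interference, expected double-crossover frequency = 0.180 × 0.120 = 0.02160.
Expected number = 0.02160 × 1000 = 21.60 ≈ 22.

22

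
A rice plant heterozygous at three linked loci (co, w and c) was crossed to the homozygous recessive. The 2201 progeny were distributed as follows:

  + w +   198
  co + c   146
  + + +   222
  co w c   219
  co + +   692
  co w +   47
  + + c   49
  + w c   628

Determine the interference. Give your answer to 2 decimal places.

0.11

The two most frequent reciprocal classes, + w c and co + +, are the parental types, so the F1 was + w c / co + +.
The two rarest classes, + + c and co w +, are the double crossovers. Comparing them with the parentals, only the w allele has switched, so w is the middle locus and the order is co – w – c.
co–w: (441 + 96)/2201 = 0.2440; w–c: (344 + 96)/2201 = 0.1999.
Expected DCO frequency = 0.2440 × 0.1999 ≈ 0.04878; observed = 96/2201 ≈ 0.04362.
Coefficient of coincidence = 0.04362/0.04878 ≈ 0.89; interference = 1 − 0.89 = 0.11.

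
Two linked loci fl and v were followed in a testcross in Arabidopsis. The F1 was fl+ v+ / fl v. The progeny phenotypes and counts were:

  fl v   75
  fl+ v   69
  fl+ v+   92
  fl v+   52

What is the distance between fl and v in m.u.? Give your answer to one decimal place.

42.0 m.u.

The recombinant classes are fl+ v and fl v+: 69 + 52 = 121.
Recombination frequency = 121/288 = 0.4201 ≈ 42.0%, i.e. 42.0 m.u.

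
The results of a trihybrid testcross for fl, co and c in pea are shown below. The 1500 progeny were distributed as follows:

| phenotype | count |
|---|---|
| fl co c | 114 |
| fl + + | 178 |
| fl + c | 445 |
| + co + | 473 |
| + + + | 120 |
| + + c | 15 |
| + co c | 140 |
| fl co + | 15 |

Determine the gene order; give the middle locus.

fl

The two most frequent reciprocal classes, + co + and fl + c, are the parental types, so the F1 was + co + / fl + c.
The two rarest classes, fl co + and + + c, are the double crossovers. Comparing them with the parentals, only the fl allele has switched, so fl is the middle locus and the order is c – fl – co.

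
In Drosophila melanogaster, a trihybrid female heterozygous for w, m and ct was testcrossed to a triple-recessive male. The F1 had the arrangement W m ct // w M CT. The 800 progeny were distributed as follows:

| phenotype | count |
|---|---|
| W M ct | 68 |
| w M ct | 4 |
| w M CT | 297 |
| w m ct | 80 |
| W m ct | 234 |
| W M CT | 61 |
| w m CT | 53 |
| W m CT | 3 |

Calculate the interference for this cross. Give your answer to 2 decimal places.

0.70

The two rarest classes, W m CT and w M ct, are the double crossovers. Comparing them with the parentals, only the ct allele has switched, so ct is the middle locus and the order is w – ct – m.
w–ct: (141 + 7)/800 = 0.1850; ct–m: (121 + 7)/800 = 0.1600.
Expected DCO frequency = 0.1850 × 0.1600 ≈ 0.02960; observed = 7/800 ≈ 0.00875.
Coefficient of coincidence = 0.00875/0.02960 ≈ 0.30; interference = 1 − 0.30 = 0.70.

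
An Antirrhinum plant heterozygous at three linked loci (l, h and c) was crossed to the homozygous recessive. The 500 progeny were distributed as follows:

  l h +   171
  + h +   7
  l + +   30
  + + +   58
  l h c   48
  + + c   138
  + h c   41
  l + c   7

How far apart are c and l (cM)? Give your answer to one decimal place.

The two most frequent reciprocal classes, l h + and + + c, are the parental types, so the F1 was l h + / + + c.
The two rarest classes, + h + and l + c, are the double crossovers. Comparing them with the parentals, only the l allele has switched, so l is the middle locus and the order is h – l – c.
Crossovers in the l–c interval produce the single-crossover classes l h c and + + + (48 + 58 = 106) plus the double crossovers (14).
RF(l–c) = (106 + 14) / 500 = 120/500 = 0.2400 → 24.0 cM.

24.0 cM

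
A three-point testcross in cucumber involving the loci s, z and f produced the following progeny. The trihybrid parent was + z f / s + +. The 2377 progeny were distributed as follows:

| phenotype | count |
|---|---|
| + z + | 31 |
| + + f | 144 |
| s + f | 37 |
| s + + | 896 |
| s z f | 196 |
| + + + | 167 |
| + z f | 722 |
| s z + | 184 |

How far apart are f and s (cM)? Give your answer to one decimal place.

18.1 cM

The two rarest classes, + z + and s + f, are the double crossovers. Comparing them with the parentals, only the f allele has switched, so f is the middle locus and the order is s – f – z.
Crossovers in the s–f interval produce the single-crossover classes s z f and + + + (196 + 167 = 363) plus the double crossovers (68).
RF(s–f) = (363 + 68) / 2377 = 431/2377 = 0.1813 → 18.1 cM.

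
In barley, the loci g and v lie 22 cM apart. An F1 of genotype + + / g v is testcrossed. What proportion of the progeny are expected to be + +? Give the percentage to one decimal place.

39.0%

A map distance of 22 cM corresponds to a recombination frequency of 0.220.
The F1 is + + / g v, so + + is a parental gamete class with expected frequency (1 − r)/2 = 0.780/2 = 0.3900.
That is 0.3900 = 39.0% of the progeny.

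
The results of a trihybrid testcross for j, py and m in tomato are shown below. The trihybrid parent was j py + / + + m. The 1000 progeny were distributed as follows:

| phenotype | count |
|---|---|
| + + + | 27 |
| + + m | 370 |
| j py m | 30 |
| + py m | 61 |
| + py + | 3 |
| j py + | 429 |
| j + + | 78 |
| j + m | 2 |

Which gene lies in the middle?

j

The two rarest classes, + py + and j + m, are the double crossovers. Comparing them with the parentals, only the j allele has switched, so j is the middle locus and the order is py – j – m.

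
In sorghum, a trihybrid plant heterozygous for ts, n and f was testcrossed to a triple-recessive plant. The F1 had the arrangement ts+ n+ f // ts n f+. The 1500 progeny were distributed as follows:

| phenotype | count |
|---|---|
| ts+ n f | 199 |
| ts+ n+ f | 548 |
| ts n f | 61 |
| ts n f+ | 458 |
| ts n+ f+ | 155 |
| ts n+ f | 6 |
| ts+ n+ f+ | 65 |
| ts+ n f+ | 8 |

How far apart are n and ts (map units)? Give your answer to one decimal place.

24.5 map units

The two rarest classes, ts n+ f and ts+ n f+, are the double crossovers. Comparing them with the parentals, only the ts allele has switched, so ts is the middle locus and the order is n – ts – f.
Crossovers in the n–ts interval produce the single-crossover classes ts+ n f and ts n+ f+ (199 + 155 = 354) plus the double crossovers (14).
RF(n–ts) = (354 + 14) / 1500 = 368/1500 = 0.2453 → 24.5 map units.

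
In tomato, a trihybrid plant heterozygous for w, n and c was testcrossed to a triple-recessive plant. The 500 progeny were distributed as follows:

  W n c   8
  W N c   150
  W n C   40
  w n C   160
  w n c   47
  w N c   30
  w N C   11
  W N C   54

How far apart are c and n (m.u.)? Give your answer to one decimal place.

The two most frequent reciprocal classes, W N c and w n C, are the parental types, so the F1 was W N c / w n C.
The two rarest classes, W n c and w N C, are the double crossovers. Comparing them with the parentals, only the n allele has switched, so n is the middle locus and the order is c – n – w.
Crossovers in the c–n interval produce the single-crossover classes W N C and w n c (54 + 47 = 101) plus the double crossovers (19).
RF(c–n) = (101 + 19) / 500 = 120/500 = 0.2400 → 24.0 m.u.

24.0 m.u.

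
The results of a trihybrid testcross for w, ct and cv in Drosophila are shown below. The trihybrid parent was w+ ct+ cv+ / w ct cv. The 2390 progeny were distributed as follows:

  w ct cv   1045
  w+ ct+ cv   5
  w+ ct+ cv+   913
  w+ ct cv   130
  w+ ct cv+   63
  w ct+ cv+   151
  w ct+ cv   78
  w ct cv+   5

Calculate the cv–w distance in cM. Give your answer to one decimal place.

The two rarest classes, w+ ct+ cv and w ct cv+, are the double crossovers. Comparing them with the parentals, only the cv allele has switched, so cv is the middle locus and the order is w – cv – ct.
Crossovers in the w–cv interval produce the single-crossover classes w ct+ cv+ and w+ ct cv (151 + 130 = 281) plus the double crossovers (10).
RF(w–cv) = (281 + 10) / 2390 = 291/2390 = 0.1218 → 12.2 cM.

12.2 cM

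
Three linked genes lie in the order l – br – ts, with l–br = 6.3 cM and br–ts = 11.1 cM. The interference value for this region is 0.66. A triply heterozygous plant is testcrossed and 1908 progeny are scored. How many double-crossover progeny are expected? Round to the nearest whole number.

5

Map distances give recombination frequencies of 0.063 and 0.111 for the two intervals.
With interference 0.66 (so coincidence = 0.34), expected double-crossover frequency = 0.063 × 0.111 × 0.34 = 0.00238.
Expected number = 0.00238 × 1908 = 4.54 ≈ 5.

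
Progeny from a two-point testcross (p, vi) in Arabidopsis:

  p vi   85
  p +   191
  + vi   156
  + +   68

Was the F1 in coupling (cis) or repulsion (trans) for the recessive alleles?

The two most frequent classes are + vi (156) and p + (191); these are the parental (non-recombinant) types.
So the F1 carried + vi on one chromosome and p + on the other — the recessive alleles are on opposite chromosomes (trans / repulsion).

trans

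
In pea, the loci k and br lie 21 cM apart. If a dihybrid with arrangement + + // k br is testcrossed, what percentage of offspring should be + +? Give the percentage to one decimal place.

A map distance of 21 cM corresponds to a recombination frequency of 0.210.
The F1 is + + / k br, so + + is a parental gamete class with expected frequency (1 − r)/2 = 0.790/2 = 0.3950.
That is 0.3950 = 39.5% of the progeny.

39.5%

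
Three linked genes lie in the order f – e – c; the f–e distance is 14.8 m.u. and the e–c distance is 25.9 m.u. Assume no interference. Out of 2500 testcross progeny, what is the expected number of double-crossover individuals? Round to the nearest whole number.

96

Map distances give recombination frequencies of 0.148 and 0.259 for the two intervals.
With no interference, expected double-crossover frequency = 0.148 × 0.259 = 0.03833.
Expected number = 0.03833 × 2500 = 95.83 ≈ 96.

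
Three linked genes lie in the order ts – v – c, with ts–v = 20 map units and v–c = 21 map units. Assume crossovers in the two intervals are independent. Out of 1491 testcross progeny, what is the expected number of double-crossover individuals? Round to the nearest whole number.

Map distances give recombination frequencies of 0.200 and 0.210 for the two intervals.
With no interference, expected double-crossover frequency = 0.200 × 0.210 = 0.04200.
Expected number = 0.04200 × 1491 = 62.62 ≈ 63.

63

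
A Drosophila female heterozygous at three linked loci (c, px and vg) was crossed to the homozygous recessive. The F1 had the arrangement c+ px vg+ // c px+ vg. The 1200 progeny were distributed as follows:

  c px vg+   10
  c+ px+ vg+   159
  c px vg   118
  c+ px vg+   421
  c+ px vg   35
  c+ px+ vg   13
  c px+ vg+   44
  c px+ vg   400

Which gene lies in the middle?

The two rarest classes, c px vg+ and c+ px+ vg, are the double crossovers. Comparing them with the parentals, only the c allele has switched, so c is the middle locus and the order is px – c – vg.

c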